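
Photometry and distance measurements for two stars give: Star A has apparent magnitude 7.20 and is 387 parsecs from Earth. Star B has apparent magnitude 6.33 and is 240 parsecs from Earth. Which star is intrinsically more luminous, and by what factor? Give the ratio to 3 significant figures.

Star A is more luminous, by a factor of 1.17.

Star A: M = m − 5 log₁₀ d + 5 = 7.20 − 5·2.5877 + 5 = -0.739
Star B: M = m − 5 log₁₀ d + 5 = 6.33 − 5·2.3802 + 5 = -0.571
ΔM = M_A − M_B = -0.739 − (-0.571) = -0.167; smaller M is more luminous → Star A.
L ratio = 10^(0.4 |ΔM|) = 10^0.067 = 1.167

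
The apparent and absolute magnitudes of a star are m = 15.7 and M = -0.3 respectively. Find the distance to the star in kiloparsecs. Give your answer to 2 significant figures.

d ≈ 16 kpc

μ = m − M = 16.000
m − M = 5 log₁₀ d − 5
log₁₀ d = (m − M)/5 + 1 = 4.2000
d = 10^4.2000 = 15850 pc
= 15.85 kpc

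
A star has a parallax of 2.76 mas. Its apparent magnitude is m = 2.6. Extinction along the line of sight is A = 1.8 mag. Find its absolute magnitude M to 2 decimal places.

p = 2.76 mas = 2.76×10^-3″ → d = 1/p = 362.3 pc
5 log₁₀(d/10 pc) = 5 log₁₀(362.3) − 5 = 7.795
M = m − 5 log₁₀(d/10) − A = 2.6 − 7.795 − 1.8 = -6.995

M ≈ -7.00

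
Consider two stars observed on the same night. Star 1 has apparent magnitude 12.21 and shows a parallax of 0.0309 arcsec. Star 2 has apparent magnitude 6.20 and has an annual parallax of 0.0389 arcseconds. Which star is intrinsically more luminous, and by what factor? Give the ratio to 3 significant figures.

Star 1: d = 1/p = 1/0.0309″ = 32.36 pc
Star 1: M = m − 5 log₁₀ d + 5 = 12.21 − 5·1.5100 + 5 = 9.660
Star 2: d = 1/p = 1/0.0389″ = 25.71 pc
Star 2: M = m − 5 log₁₀ d + 5 = 6.20 − 5·1.4101 + 5 = 4.150
ΔM = M_1 − M_2 = 9.660 − (4.150) = 5.510; smaller M is more luminous → Star 2.
L ratio = 10^(0.4 |ΔM|) = 10^2.204 = 160.0

Star 2 is more luminous, by a factor of 160.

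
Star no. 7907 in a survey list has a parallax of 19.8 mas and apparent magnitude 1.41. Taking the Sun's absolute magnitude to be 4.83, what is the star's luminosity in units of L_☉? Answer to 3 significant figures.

L/L_☉ ≈ 595

d = 1/p = 1000/19.8 mas = 50.51 pc
M = m − 5 log₁₀ d + 5 = 1.41 − 5·1.7033 + 5 = -2.107
M − M_☉ = -2.107 − 4.83 = -6.937
L/L_☉ = 10^(−0.4 × -6.937) = 595.2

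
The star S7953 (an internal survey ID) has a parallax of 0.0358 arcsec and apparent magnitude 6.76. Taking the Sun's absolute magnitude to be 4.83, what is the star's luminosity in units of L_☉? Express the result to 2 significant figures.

L/L_☉ ≈ 1.3

d = 1/p = 1/0.0358″ = 27.93 pc
M = m − 5 log₁₀ d + 5 = 6.76 − 5·1.4461 + 5 = 4.529
M − M_☉ = 4.529 − 4.83 = -0.301
L/L_☉ = 10^(−0.4 × -0.301) = 1.319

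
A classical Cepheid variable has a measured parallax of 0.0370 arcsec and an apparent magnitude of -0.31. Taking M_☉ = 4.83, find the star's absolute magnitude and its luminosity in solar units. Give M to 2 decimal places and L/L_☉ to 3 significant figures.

M ≈ -2.47; L/L_☉ ≈ 831

d = 1/p = 1/0.0370″ = 27.03 pc
M = m − 5 log₁₀ d + 5 = -0.31 − 5·1.4318 + 5 = -2.469
M − M_☉ = -2.469 − 4.83 = -7.299
L/L_☉ = 10^(−0.4 × -7.299) = 831.0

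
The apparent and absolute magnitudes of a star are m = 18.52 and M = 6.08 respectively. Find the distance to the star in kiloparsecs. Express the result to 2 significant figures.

d ≈ 3.1 kpc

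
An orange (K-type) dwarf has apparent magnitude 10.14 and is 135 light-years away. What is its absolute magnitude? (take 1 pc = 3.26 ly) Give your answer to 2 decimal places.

M ≈ 7.05

d = 135 ly / 3.26 = 41.41 pc
5 log₁₀(d/10 pc) = 5 log₁₀(41.41) − 5 = 3.086
M = m − 5 log₁₀(d/10) = 10.14 − 3.086 = 7.054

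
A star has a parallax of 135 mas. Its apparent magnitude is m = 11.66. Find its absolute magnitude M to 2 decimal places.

p = 135 mas = 0.135″ → d = 1/p = 7.407 pc
5 log₁₀(d/10 pc) = 5 log₁₀(7.407) − 5 = -0.652
M = m − 5 log₁₀(d/10) = 11.66 + 0.652 = 12.312

M ≈ 12.31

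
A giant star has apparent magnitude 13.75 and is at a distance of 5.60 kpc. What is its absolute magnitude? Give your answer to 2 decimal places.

d = 5.60 kpc = 5600 pc
5 log₁₀(d/10 pc) = 5 log₁₀(5600) − 5 = 13.741
M = m − 5 log₁₀(d/10) = 13.75 − 13.741 = 0.009

M ≈ 0.01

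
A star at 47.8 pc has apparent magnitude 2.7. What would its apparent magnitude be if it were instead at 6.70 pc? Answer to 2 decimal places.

Flux ∝ 1/d², so Δm = 5 log₁₀(d₂/d₁) = 5 log₁₀(6.70/47.8) = -4.267
m₂ = m₁ + Δm = 2.7 + (-4.267) = -1.567

m ≈ -1.57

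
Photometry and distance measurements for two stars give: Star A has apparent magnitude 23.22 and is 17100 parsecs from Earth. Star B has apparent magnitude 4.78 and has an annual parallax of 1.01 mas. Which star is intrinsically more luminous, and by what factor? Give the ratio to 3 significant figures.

Star B is more luminous, by a factor of 79700.

Star A: M = m − 5 log₁₀ d + 5 = 23.22 − 5·4.2330 + 5 = 7.055
Star B: p = 1.01 mas = 1.01×10^-3″ → d = 1/p = 990.1 pc
Star B: M = m − 5 log₁₀ d + 5 = 4.78 − 5·2.9957 + 5 = -5.198
ΔM = M_A − M_B = 7.055 − (-5.198) = 12.253; smaller M is more luminous → Star B.
L ratio = 10^(0.4 |ΔM|) = 10^4.901 = 79680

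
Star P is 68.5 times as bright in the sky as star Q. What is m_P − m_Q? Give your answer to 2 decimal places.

Pogson: Δm = −2.5 log₁₀(ratio) = −2.5 log₁₀(68.5) = −2.5 × 1.8357 = -4.589
Star P is brighter, so it has the smaller magnitude: the difference is negative.

m_P − m_Q ≈ -4.59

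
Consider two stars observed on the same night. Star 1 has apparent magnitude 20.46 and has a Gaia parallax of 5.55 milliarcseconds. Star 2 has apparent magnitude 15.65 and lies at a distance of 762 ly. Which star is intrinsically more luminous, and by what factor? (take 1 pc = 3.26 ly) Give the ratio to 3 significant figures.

Star 2 is more luminous, by a factor of 141.

Star 1: p = 5.55 mas = 5.55×10^-3″ → d = 1/p = 180.2 pc
Star 1: M = m − 5 log₁₀ d + 5 = 20.46 − 5·2.2557 + 5 = 14.181
Star 2: d = 762 ly / 3.26 = 233.7 pc
Star 2: M = m − 5 log₁₀ d + 5 = 15.65 − 5·2.3687 + 5 = 8.806
ΔM = M_1 − M_2 = 14.181 − (8.806) = 5.375; smaller M is more luminous → Star 2.
L ratio = 10^(0.4 |ΔM|) = 10^2.150 = 141.3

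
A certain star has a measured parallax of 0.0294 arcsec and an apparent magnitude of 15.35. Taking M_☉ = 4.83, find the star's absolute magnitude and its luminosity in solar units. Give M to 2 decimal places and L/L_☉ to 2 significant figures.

M ≈ 12.69; L/L_☉ ≈ 7.2×10^-4

d = 1/p = 1/0.0294″ = 34.01 pc
M = m − 5 log₁₀ d + 5 = 15.35 − 5·1.5317 + 5 = 12.692
M − M_☉ = 12.692 − 4.83 = 7.862
L/L_☉ = 10^(−0.4 × 7.862) = 7.166×10^-4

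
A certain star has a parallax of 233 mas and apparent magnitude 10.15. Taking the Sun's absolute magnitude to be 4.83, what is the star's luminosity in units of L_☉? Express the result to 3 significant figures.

L/L_☉ ≈ 1.37×10^-3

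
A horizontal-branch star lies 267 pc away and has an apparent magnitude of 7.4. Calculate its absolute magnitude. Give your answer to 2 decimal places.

5 log₁₀(d/10 pc) = 5 log₁₀(267.0) − 5 = 7.133
M = m − 5 log₁₀(d/10) = 7.4 − 7.133 = 0.267

M ≈ 0.27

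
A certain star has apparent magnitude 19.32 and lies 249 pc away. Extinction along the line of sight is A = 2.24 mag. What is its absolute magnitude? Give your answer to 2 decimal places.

M ≈ 10.10

5 log₁₀(d/10 pc) = 5 log₁₀(249.0) − 5 = 6.981
M = m − 5 log₁₀(d/10) − A = 19.32 − 6.981 − 2.24 = 10.099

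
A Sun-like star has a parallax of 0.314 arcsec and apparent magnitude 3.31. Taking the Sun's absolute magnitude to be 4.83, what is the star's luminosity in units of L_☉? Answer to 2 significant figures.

L/L_☉ ≈ 0.41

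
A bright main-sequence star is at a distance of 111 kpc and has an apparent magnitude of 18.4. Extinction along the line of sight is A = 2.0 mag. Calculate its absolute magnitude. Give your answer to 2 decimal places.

d = 111 kpc = 111000 pc
5 log₁₀(d/10 pc) = 5 log₁₀(111000) − 5 = 20.227
M = m − 5 log₁₀(d/10) − A = 18.4 − 20.227 − 2.0 = -3.827

M ≈ -3.83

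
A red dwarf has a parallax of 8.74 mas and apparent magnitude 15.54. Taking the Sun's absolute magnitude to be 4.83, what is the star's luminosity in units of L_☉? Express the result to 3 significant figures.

d = 1/p = 1000/8.74 mas = 114.4 pc
M = m − 5 log₁₀ d + 5 = 15.54 − 5·2.0585 + 5 = 10.248
M − M_☉ = 10.248 − 4.83 = 5.418
L/L_☉ = 10^(−0.4 × 5.418) = 6.807×10^-3

L/L_☉ ≈ 6.81×10^-3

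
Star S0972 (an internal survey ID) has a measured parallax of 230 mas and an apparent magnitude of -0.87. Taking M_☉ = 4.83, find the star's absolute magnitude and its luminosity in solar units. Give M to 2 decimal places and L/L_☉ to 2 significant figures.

M ≈ 0.94; L/L_☉ ≈ 36

d = 1/p = 1000/230 mas = 4.348 pc
M = m − 5 log₁₀ d + 5 = -0.87 − 5·0.6383 + 5 = 0.939
M − M_☉ = 0.939 − 4.83 = -3.891
L/L_☉ = 10^(−0.4 × -3.891) = 36.02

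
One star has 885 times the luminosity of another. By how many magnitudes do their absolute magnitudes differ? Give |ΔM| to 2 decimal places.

Pogson: ΔM = −2.5 log₁₀(ratio) = −2.5 log₁₀(885) = −2.5 × 2.9469 = -7.367

|ΔM| ≈ 7.37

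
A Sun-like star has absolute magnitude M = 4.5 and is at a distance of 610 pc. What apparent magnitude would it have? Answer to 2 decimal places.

m ≈ 13.43

m = M + 5 log₁₀ d − 5 = 4.5 + 5·2.7853 − 5 = 13.427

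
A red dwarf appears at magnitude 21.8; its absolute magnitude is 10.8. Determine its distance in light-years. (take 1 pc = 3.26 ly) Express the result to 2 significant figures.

d ≈ 5200 ly

Distance modulus: m − M = 21.8 − (10.8) = 11.000
m − M = 5 log₁₀ d − 5
log₁₀ d = (m − M)/5 + 1 = 3.2000
d = 10^3.2000 = 1585 pc
= 5167 ly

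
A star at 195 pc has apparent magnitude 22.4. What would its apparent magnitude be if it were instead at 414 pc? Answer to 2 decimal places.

m ≈ 24.03

Flux ∝ 1/d², so Δm = 5 log₁₀(d₂/d₁) = 5 log₁₀(414/195) = 1.635
m₂ = m₁ + Δm = 22.4 + (1.635) = 24.035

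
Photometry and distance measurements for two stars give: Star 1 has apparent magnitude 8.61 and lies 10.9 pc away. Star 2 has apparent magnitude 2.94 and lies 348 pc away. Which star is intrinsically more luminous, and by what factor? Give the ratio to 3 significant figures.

Star 1: M = m − 5 log₁₀ d + 5 = 8.61 − 5·1.0374 + 5 = 8.423
Star 2: M = m − 5 log₁₀ d + 5 = 2.94 − 5·2.5416 + 5 = -4.768
ΔM = M_1 − M_2 = 8.423 − (-4.768) = 13.191; smaller M is more luminous → Star 2.
L ratio = 10^(0.4 |ΔM|) = 10^5.276 = 188900

Star 2 is more luminous, by a factor of 189000.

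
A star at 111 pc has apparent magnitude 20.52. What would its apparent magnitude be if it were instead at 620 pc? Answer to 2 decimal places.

Flux ∝ 1/d², so Δm = 5 log₁₀(d₂/d₁) = 5 log₁₀(620/111) = 3.735
m₂ = m₁ + Δm = 20.52 + (3.735) = 24.255

m ≈ 24.26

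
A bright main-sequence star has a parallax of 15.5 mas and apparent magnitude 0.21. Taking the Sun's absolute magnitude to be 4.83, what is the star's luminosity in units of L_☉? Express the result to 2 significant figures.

L/L_☉ ≈ 2900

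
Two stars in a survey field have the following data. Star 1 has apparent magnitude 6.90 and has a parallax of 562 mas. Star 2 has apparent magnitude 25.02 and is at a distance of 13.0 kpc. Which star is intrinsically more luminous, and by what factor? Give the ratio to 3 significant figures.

Star 1: p = 562 mas = 0.562″ → d = 1/p = 1.779 pc
Star 1: M = m − 5 log₁₀ d + 5 = 6.90 − 5·0.2503 + 5 = 10.649
Star 2: d = 13.0 kpc = 13000 pc
Star 2: M = m − 5 log₁₀ d + 5 = 25.02 − 5·4.1139 + 5 = 9.450
ΔM = M_1 − M_2 = 10.649 − (9.450) = 1.198; smaller M is more luminous → Star 2.
L ratio = 10^(0.4 |ΔM|) = 10^0.479 = 3.016

Star 2 is more luminous, by a factor of 3.02.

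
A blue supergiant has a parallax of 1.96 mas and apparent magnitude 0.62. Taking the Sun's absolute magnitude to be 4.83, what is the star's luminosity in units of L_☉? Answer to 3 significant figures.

L/L_☉ ≈ 126000

d = 1/p = 1000/1.96 mas = 510.2 pc
M = m − 5 log₁₀ d + 5 = 0.62 − 5·2.7077 + 5 = -7.919
M − M_☉ = -7.919 − 4.83 = -12.749
L/L_☉ = 10^(−0.4 × -12.749) = 125700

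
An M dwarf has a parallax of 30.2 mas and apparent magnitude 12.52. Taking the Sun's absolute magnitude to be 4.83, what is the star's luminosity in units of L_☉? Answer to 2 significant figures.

L/L_☉ ≈ 9.2×10^-3

d = 1/p = 1000/30.2 mas = 33.11 pc
M = m − 5 log₁₀ d + 5 = 12.52 − 5·1.5200 + 5 = 9.920
M − M_☉ = 9.920 − 4.83 = 5.090
L/L_☉ = 10^(−0.4 × 5.090) = 9.204×10^-3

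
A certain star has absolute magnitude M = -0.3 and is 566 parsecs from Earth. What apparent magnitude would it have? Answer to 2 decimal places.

m = M + 5 log₁₀ d − 5 = -0.3 + 5·2.7528 − 5 = 8.464

m ≈ 8.46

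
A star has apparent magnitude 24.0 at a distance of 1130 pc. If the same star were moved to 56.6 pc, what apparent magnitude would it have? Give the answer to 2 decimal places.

Flux ∝ 1/d², so Δm = 5 log₁₀(d₂/d₁) = 5 log₁₀(56.6/1130) = -6.501
m₂ = m₁ + Δm = 24.0 + (-6.501) = 17.499

m ≈ 17.50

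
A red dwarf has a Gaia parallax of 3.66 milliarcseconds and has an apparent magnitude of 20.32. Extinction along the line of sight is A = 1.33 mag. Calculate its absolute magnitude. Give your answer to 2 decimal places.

p = 3.66 mas = 3.66×10^-3″ → d = 1/p = 273.2 pc
5 log₁₀(d/10 pc) = 5 log₁₀(273.2) − 5 = 7.183
M = m − 5 log₁₀(d/10) − A = 20.32 − 7.183 − 1.33 = 11.807

M ≈ 11.81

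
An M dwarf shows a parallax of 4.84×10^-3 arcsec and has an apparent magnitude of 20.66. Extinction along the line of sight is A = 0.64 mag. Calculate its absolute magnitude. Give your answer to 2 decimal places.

M ≈ 13.44

d = 1/p = 1/4.84×10^-3″ = 206.6 pc
5 log₁₀(d/10 pc) = 5 log₁₀(206.6) − 5 = 6.576
M = m − 5 log₁₀(d/10) − A = 20.66 − 6.576 − 0.64 = 13.444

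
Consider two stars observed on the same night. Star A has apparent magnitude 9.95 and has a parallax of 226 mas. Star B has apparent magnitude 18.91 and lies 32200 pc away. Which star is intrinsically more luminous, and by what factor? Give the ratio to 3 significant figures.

Star A: p = 226 mas = 0.226″ → d = 1/p = 4.425 pc
Star A: M = m − 5 log₁₀ d + 5 = 9.95 − 5·0.6459 + 5 = 11.721
Star B: M = m − 5 log₁₀ d + 5 = 18.91 − 5·4.5079 + 5 = 1.371
ΔM = M_A − M_B = 11.721 − (1.371) = 10.350; smaller M is more luminous → Star B.
L ratio = 10^(0.4 |ΔM|) = 10^4.140 = 13800

Star B is more luminous, by a factor of 13800.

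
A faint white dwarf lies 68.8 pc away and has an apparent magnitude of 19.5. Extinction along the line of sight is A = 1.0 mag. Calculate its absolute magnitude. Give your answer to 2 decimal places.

M ≈ 14.31

5 log₁₀(d/10 pc) = 5 log₁₀(68.80) − 5 = 4.188
M = m − 5 log₁₀(d/10) − A = 19.5 − 4.188 − 1.0 = 14.312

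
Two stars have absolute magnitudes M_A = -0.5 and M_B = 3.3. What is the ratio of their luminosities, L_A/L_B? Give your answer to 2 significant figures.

L_A/L_B ≈ 33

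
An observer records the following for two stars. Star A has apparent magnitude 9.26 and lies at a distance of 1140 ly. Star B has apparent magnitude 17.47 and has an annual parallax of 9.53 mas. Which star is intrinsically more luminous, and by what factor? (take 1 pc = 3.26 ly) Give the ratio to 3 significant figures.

Star A is more luminous, by a factor of 21400.

Star A: d = 1140 ly / 3.26 = 349.7 pc
Star A: M = m − 5 log₁₀ d + 5 = 9.26 − 5·2.5437 + 5 = 1.542
Star B: p = 9.53 mas = 9.53×10^-3″ → d = 1/p = 104.9 pc
Star B: M = m − 5 log₁₀ d + 5 = 17.47 − 5·2.0209 + 5 = 12.365
ΔM = M_A − M_B = 1.542 − (12.365) = -10.824; smaller M is more luminous → Star A.
L ratio = 10^(0.4 |ΔM|) = 10^4.330 = 21360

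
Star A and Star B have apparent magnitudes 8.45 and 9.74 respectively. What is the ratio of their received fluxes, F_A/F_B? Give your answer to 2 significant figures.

Magnitude difference = -1.29
Flux ratio = 10^(−0.4 Δm) = 10^(−0.4 × -1.29) = 10^0.516 = 3.281

F_A/F_B ≈ 3.3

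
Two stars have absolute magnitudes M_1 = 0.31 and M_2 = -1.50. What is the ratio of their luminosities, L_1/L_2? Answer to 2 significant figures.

L_1/L_2 ≈ 0.19

ΔM = M_1 − M_2 = 1.81
L_1/L_2 = 10^(−0.4 ΔM) = 10^-0.724 = 0.1888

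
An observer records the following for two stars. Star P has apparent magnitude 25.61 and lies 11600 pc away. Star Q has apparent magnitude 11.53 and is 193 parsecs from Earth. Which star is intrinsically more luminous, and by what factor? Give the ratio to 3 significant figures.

Star Q is more luminous, by a factor of 119.

Star P: M = m − 5 log₁₀ d + 5 = 25.61 − 5·4.0645 + 5 = 10.288
Star Q: M = m − 5 log₁₀ d + 5 = 11.53 − 5·2.2856 + 5 = 5.102
ΔM = M_P − M_Q = 10.288 − (5.102) = 5.185; smaller M is more luminous → Star Q.
L ratio = 10^(0.4 |ΔM|) = 10^2.074 = 118.6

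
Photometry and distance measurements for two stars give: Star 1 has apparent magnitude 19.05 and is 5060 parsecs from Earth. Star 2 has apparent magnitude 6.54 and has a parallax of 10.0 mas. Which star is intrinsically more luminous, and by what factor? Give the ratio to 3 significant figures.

Star 1: M = m − 5 log₁₀ d + 5 = 19.05 − 5·3.7042 + 5 = 5.529
Star 2: p = 10.0 mas = 0.0100″ → d = 1/p = 100.0 pc
Star 2: M = m − 5 log₁₀ d + 5 = 6.54 − 5·2.0000 + 5 = 1.540
ΔM = M_1 − M_2 = 5.529 − (1.540) = 3.989; smaller M is more luminous → Star 2.
L ratio = 10^(0.4 |ΔM|) = 10^1.596 = 39.42

Star 2 is more luminous, by a factor of 39.4.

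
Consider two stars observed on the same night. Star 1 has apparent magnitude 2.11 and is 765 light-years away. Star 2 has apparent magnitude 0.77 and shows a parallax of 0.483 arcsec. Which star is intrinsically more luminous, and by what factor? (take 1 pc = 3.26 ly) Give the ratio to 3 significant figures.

Star 1 is more luminous, by a factor of 3740.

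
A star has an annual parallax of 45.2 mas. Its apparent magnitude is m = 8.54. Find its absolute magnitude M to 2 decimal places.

p = 45.2 mas = 0.0452″ → d = 1/p = 22.12 pc
5 log₁₀(d/10 pc) = 5 log₁₀(22.12) − 5 = 1.724
M = m − 5 log₁₀(d/10) = 8.54 − 1.724 = 6.816

M ≈ 6.82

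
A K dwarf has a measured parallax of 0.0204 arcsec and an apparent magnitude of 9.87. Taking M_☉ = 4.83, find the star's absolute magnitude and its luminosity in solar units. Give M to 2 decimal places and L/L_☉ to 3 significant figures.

d = 1/p = 1/0.0204″ = 49.02 pc
M = m − 5 log₁₀ d + 5 = 9.87 − 5·1.6904 + 5 = 6.418
M − M_☉ = 6.418 − 4.83 = 1.588
L/L_☉ = 10^(−0.4 × 1.588) = 0.2316

M ≈ 6.42; L/L_☉ ≈ 0.232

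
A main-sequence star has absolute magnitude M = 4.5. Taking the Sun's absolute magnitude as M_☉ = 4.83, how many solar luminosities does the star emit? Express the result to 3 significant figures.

L/L_☉ ≈ 1.36

M − M_☉ = 4.5 − 4.83 = -0.330
L/L_☉ = 10^(−0.4 (M − M_☉)) = 10^0.132 = 1.355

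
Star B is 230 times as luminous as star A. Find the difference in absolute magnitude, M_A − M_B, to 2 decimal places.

M_A − M_B ≈ 5.90

Pogson: ΔM = −2.5 log₁₀(ratio) = −2.5 log₁₀(230) = −2.5 × 2.3617 = -5.904
Star B is brighter so has the smaller magnitude: M_A − M_B is positive.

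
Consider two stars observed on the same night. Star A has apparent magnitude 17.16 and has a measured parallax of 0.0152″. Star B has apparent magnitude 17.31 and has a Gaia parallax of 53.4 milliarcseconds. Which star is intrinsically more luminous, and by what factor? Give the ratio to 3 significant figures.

Star A is more luminous, by a factor of 14.2.

Star A: d = 1/p = 1/0.0152″ = 65.79 pc
Star A: M = m − 5 log₁₀ d + 5 = 17.16 − 5·1.8182 + 5 = 13.069
Star B: p = 53.4 mas = 0.0534″ → d = 1/p = 18.73 pc
Star B: M = m − 5 log₁₀ d + 5 = 17.31 − 5·1.2725 + 5 = 15.948
ΔM = M_A − M_B = 13.069 − (15.948) = -2.878; smaller M is more luminous → Star A.
L ratio = 10^(0.4 |ΔM|) = 10^1.151 = 14.17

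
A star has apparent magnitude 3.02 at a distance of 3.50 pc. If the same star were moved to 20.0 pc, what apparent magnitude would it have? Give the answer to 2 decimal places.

m ≈ 6.80

Flux ∝ 1/d², so Δm = 5 log₁₀(d₂/d₁) = 5 log₁₀(20.0/3.50) = 3.785
m₂ = m₁ + Δm = 3.02 + (3.785) = 6.805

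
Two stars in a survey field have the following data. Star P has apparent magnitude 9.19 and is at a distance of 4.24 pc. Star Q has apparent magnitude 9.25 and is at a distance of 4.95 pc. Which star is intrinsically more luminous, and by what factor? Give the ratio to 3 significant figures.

Star P: M = m − 5 log₁₀ d + 5 = 9.19 − 5·0.6274 + 5 = 11.053
Star Q: M = m − 5 log₁₀ d + 5 = 9.25 − 5·0.6946 + 5 = 10.777
ΔM = M_P − M_Q = 11.053 − (10.777) = 0.276; smaller M is more luminous → Star Q.
L ratio = 10^(0.4 |ΔM|) = 10^0.110 = 1.290

Star Q is more luminous, by a factor of 1.29.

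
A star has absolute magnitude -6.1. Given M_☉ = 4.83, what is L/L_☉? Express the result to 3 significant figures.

M − M_☉ = -6.1 − 4.83 = -10.930
L/L_☉ = 10^(−0.4 (M − M_☉)) = 10^4.372 = 23550

L/L_☉ ≈ 23600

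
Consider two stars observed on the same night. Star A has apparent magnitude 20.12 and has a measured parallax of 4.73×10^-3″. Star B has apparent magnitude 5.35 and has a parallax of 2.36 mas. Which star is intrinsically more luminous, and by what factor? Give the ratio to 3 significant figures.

Star B is more luminous, by a factor of 3.25×10^6.

Star A: d = 1/p = 1/4.73×10^-3″ = 211.4 pc
Star A: M = m − 5 log₁₀ d + 5 = 20.12 − 5·2.3251 + 5 = 13.494
Star B: p = 2.36 mas = 2.36×10^-3″ → d = 1/p = 423.7 pc
Star B: M = m − 5 log₁₀ d + 5 = 5.35 − 5·2.6271 + 5 = -2.785
ΔM = M_A − M_B = 13.494 − (-2.785) = 16.280; smaller M is more luminous → Star B.
L ratio = 10^(0.4 |ΔM|) = 10^6.512 = 3.250×10^6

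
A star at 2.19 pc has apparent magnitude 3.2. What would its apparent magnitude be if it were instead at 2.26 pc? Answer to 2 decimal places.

m ≈ 3.27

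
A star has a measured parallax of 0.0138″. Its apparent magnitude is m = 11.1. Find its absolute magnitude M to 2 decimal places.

M ≈ 6.80

d = 1/p = 1/0.0138″ = 72.46 pc
5 log₁₀(d/10 pc) = 5 log₁₀(72.46) − 5 = 4.301
M = m − 5 log₁₀(d/10) = 11.1 − 4.301 = 6.799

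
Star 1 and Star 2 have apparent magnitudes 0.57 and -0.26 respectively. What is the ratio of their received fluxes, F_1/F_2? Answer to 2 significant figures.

Δm = 0.57 − (-0.26) = 0.83
Flux ratio = 10^(−0.4 Δm) = 10^(−0.4 × 0.83) = 10^-0.332 = 0.4656

F_1/F_2 ≈ 0.47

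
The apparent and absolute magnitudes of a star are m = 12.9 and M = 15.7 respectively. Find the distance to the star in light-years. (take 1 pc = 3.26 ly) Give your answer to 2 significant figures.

d ≈ 9.0 ly

Distance modulus: m − M = 12.9 − (15.7) = -2.800
m − M = 5 log₁₀ d − 5
log₁₀ d = (m − M)/5 + 1 = 0.4400
d = 10^0.4400 = 2.754 pc
= 8.979 ly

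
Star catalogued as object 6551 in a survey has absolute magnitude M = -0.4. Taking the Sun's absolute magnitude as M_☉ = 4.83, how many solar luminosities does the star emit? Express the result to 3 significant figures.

L/L_☉ ≈ 124

M − M_☉ = -0.4 − 4.83 = -5.230
L/L_☉ = 10^(−0.4 (M − M_☉)) = 10^2.092 = 123.6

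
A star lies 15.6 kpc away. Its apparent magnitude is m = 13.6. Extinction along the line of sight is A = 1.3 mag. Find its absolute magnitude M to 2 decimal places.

M ≈ -3.67

d = 15.6 kpc = 15600 pc
5 log₁₀(d/10 pc) = 5 log₁₀(15600) − 5 = 15.966
M = m − 5 log₁₀(d/10) − A = 13.6 − 15.966 − 1.3 = -3.666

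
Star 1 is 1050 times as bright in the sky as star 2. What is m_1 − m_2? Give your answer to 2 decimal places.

m_1 − m_2 ≈ -7.55

Pogson: Δm = −2.5 log₁₀(ratio) = −2.5 log₁₀(1050) = −2.5 × 3.0212 = -7.553
Star 1 is brighter, so it has the smaller magnitude: the difference is negative.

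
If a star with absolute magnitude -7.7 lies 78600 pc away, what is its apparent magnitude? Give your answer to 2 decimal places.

m ≈ 11.78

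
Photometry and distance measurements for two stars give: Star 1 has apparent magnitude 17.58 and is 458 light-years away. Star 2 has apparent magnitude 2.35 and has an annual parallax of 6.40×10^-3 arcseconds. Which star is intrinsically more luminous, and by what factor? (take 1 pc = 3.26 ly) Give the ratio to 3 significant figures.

Star 2 is more luminous, by a factor of 1.53×10^6.

Star 1: d = 458 ly / 3.26 = 140.5 pc
Star 1: M = m − 5 log₁₀ d + 5 = 17.58 − 5·2.1476 + 5 = 11.842
Star 2: d = 1/p = 1/6.40×10^-3″ = 156.2 pc
Star 2: M = m − 5 log₁₀ d + 5 = 2.35 − 5·2.1938 + 5 = -3.619
ΔM = M_1 − M_2 = 11.842 − (-3.619) = 15.461; smaller M is more luminous → Star 2.
L ratio = 10^(0.4 |ΔM|) = 10^6.184 = 1.529×10^6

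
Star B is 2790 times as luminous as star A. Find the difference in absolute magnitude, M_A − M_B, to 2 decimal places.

M_A − M_B ≈ 8.61

Pogson: ΔM = −2.5 log₁₀(ratio) = −2.5 log₁₀(2790) = −2.5 × 3.4456 = -8.614
Star B is brighter so has the smaller magnitude: M_A − M_B is positive.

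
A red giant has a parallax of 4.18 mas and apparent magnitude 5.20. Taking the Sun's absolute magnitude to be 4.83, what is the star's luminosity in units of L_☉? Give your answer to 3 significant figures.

L/L_☉ ≈ 407

d = 1/p = 1000/4.18 mas = 239.2 pc
M = m − 5 log₁₀ d + 5 = 5.20 − 5·2.3788 + 5 = -1.694
M − M_☉ = -1.694 − 4.83 = -6.524
L/L_☉ = 10^(−0.4 × -6.524) = 407.0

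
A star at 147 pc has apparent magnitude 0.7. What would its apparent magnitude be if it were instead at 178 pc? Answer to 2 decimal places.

m ≈ 1.12

Flux ∝ 1/d², so Δm = 5 log₁₀(d₂/d₁) = 5 log₁₀(178/147) = 0.416
m₂ = m₁ + Δm = 0.7 + (0.416) = 1.116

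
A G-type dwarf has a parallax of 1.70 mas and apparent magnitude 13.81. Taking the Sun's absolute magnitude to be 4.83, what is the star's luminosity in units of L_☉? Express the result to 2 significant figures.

d = 1/p = 1000/1.70 mas = 588.2 pc
M = m − 5 log₁₀ d + 5 = 13.81 − 5·2.7696 + 5 = 4.962
M − M_☉ = 4.962 − 4.83 = 0.132
L/L_☉ = 10^(−0.4 × 0.132) = 0.8853

L/L_☉ ≈ 0.89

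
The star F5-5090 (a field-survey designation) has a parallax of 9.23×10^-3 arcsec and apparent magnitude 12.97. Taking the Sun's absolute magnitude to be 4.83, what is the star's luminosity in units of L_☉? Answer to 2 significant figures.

L/L_☉ ≈ 0.065

d = 1/p = 1/9.23×10^-3″ = 108.3 pc
M = m − 5 log₁₀ d + 5 = 12.97 − 5·2.0348 + 5 = 7.796
M − M_☉ = 7.796 − 4.83 = 2.966
L/L_☉ = 10^(−0.4 × 2.966) = 0.06510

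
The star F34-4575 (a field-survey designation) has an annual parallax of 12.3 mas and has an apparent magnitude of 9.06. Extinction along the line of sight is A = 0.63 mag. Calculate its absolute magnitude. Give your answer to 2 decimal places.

M ≈ 3.88

p = 12.3 mas = 0.0123″ → d = 1/p = 81.30 pc
5 log₁₀(d/10 pc) = 5 log₁₀(81.30) − 5 = 4.550
M = m − 5 log₁₀(d/10) − A = 9.06 − 4.550 − 0.63 = 3.880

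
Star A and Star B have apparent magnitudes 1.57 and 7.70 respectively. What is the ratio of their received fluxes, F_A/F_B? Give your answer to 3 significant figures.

F_A/F_B ≈ 283

Magnitude difference = -6.13
Flux ratio = 10^(−0.4 Δm) = 10^(−0.4 × -6.13) = 10^2.452 = 283.1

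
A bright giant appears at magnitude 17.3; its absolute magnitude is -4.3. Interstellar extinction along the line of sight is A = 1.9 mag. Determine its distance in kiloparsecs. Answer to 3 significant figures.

d ≈ 87.1 kpc

m − M = 5 log₁₀(d/10 pc) + A  ⇒  17.3 − (-4.3) − 1.9 = 5 log₁₀(d/10)
19.700 = 5 log₁₀(d/10)
log₁₀ d = (m − M − A)/5 + 1 = 4.9400
d = 10^4.9400 = 87100 pc
= 87.10 kpc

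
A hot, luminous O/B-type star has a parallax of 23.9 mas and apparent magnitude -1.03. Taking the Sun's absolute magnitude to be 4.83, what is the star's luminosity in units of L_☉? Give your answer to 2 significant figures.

d = 1/p = 1000/23.9 mas = 41.84 pc
M = m − 5 log₁₀ d + 5 = -1.03 − 5·1.6216 + 5 = -4.138
M − M_☉ = -4.138 − 4.83 = -8.968
L/L_☉ = 10^(−0.4 × -8.968) = 3865

L/L_☉ ≈ 3900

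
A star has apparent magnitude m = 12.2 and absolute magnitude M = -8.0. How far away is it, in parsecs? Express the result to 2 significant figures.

d ≈ 110000 pc

Distance modulus: m − M = 12.2 − (-8.0) = 20.200
m − M = 5 log₁₀ d − 5
log₁₀ d = (m − M)/5 + 1 = 5.0400
d = 10^5.0400 = 109600 pc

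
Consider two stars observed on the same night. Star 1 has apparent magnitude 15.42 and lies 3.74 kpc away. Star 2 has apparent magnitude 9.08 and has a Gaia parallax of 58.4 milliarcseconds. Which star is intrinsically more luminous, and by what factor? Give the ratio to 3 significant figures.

Star 1: d = 3.74 kpc = 3740 pc
Star 1: M = m − 5 log₁₀ d + 5 = 15.42 − 5·3.5729 + 5 = 2.556
Star 2: p = 58.4 mas = 0.0584″ → d = 1/p = 17.12 pc
Star 2: M = m − 5 log₁₀ d + 5 = 9.08 − 5·1.2336 + 5 = 7.912
ΔM = M_1 − M_2 = 2.556 − (7.912) = -5.356; smaller M is more luminous → Star 1.
L ratio = 10^(0.4 |ΔM|) = 10^2.143 = 138.9

Star 1 is more luminous, by a factor of 139.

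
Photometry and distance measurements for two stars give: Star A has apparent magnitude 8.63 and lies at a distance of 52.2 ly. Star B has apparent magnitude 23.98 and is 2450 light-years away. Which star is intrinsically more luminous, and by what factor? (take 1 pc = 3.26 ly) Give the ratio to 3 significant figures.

Star A is more luminous, by a factor of 627.

Star A: d = 52.2 ly / 3.26 = 16.01 pc
Star A: M = m − 5 log₁₀ d + 5 = 8.63 − 5·1.2045 + 5 = 7.608
Star B: d = 2450 ly / 3.26 = 751.5 pc
Star B: M = m − 5 log₁₀ d + 5 = 23.98 − 5·2.8759 + 5 = 14.600
ΔM = M_A − M_B = 7.608 − (14.600) = -6.993; smaller M is more luminous → Star A.
L ratio = 10^(0.4 |ΔM|) = 10^2.797 = 626.6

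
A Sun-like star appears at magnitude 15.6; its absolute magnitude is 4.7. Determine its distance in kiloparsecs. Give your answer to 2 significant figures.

d ≈ 1.5 kpc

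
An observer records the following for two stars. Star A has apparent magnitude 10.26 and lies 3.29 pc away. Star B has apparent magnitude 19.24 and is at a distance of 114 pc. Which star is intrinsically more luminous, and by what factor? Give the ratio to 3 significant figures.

Star A is more luminous, by a factor of 3.26.

Star A: M = m − 5 log₁₀ d + 5 = 10.26 − 5·0.5172 + 5 = 12.674
Star B: M = m − 5 log₁₀ d + 5 = 19.24 − 5·2.0569 + 5 = 13.955
ΔM = M_A − M_B = 12.674 − (13.955) = -1.281; smaller M is more luminous → Star A.
L ratio = 10^(0.4 |ΔM|) = 10^0.513 = 3.255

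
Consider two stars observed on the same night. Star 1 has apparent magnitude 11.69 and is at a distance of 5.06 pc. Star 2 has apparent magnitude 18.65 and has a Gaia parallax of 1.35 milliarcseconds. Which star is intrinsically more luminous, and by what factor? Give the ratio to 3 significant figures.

Star 2 is more luminous, by a factor of 35.2.

Star 1: M = m − 5 log₁₀ d + 5 = 11.69 − 5·0.7042 + 5 = 13.169
Star 2: p = 1.35 mas = 1.35×10^-3″ → d = 1/p = 740.7 pc
Star 2: M = m − 5 log₁₀ d + 5 = 18.65 − 5·2.8697 + 5 = 9.302
ΔM = M_1 − M_2 = 13.169 − (9.302) = 3.868; smaller M is more luminous → Star 2.
L ratio = 10^(0.4 |ΔM|) = 10^1.547 = 35.24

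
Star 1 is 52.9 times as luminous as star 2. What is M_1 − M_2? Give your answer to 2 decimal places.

Pogson: ΔM = −2.5 log₁₀(ratio) = −2.5 log₁₀(52.9) = −2.5 × 1.7235 = -4.309
Star 1 is brighter, so it has the smaller magnitude: the difference is negative.

M_1 − M_2 ≈ -4.31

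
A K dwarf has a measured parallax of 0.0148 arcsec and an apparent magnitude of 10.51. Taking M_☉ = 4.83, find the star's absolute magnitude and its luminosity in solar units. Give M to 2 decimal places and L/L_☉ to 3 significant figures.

d = 1/p = 1/0.0148″ = 67.57 pc
M = m − 5 log₁₀ d + 5 = 10.51 − 5·1.8297 + 5 = 6.361
M − M_☉ = 6.361 − 4.83 = 1.531
L/L_☉ = 10^(−0.4 × 1.531) = 0.2440

M ≈ 6.36; L/L_☉ ≈ 0.244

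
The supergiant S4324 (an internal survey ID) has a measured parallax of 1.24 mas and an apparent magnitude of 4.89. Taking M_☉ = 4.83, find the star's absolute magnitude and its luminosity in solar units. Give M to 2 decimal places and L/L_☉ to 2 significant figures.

d = 1/p = 1000/1.24 mas = 806.5 pc
M = m − 5 log₁₀ d + 5 = 4.89 − 5·2.9066 + 5 = -4.643
M − M_☉ = -4.643 − 4.83 = -9.473
L/L_☉ = 10^(−0.4 × -9.473) = 6154

M ≈ -4.64; L/L_☉ ≈ 6200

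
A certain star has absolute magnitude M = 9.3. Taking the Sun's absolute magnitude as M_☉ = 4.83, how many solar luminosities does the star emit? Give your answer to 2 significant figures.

M − M_☉ = 9.3 − 4.83 = 4.470
L/L_☉ = 10^(−0.4 (M − M_☉)) = 10^-1.788 = 0.01629

L/L_☉ ≈ 0.016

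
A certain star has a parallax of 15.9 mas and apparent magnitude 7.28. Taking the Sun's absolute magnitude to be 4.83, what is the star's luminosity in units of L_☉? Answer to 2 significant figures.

d = 1/p = 1000/15.9 mas = 62.89 pc
M = m − 5 log₁₀ d + 5 = 7.28 − 5·1.7986 + 5 = 3.287
M − M_☉ = 3.287 − 4.83 = -1.543
L/L_☉ = 10^(−0.4 × -1.543) = 4.142

L/L_☉ ≈ 4.1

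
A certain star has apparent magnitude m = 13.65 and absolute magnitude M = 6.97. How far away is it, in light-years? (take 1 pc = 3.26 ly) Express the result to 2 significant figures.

d ≈ 710 ly

Distance modulus: m − M = 13.65 − (6.97) = 6.680
m − M = 5 log₁₀ d − 5
log₁₀ d = (m − M)/5 + 1 = 2.3360
d = 10^2.3360 = 216.8 pc
= 706.7 ly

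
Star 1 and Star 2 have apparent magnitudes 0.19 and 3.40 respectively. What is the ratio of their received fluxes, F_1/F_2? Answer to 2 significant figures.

F_1/F_2 ≈ 19

Magnitude difference = -3.21
Flux ratio = 10^(−0.4 Δm) = 10^(−0.4 × -3.21) = 10^1.284 = 19.23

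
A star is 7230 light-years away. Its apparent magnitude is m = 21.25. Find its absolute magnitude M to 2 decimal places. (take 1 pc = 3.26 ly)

M ≈ 9.52

d = 7230 ly / 3.26 = 2218 pc
5 log₁₀(d/10 pc) = 5 log₁₀(2218) − 5 = 11.730
M = m − 5 log₁₀(d/10) = 21.25 − 11.730 = 9.520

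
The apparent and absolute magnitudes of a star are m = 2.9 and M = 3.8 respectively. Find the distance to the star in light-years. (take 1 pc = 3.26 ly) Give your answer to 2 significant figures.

μ = m − M = -0.900
m − M = 5 log₁₀ d − 5
log₁₀ d = (m − M)/5 + 1 = 0.8200
d = 10^0.8200 = 6.607 pc
= 21.54 ly

d ≈ 22 ly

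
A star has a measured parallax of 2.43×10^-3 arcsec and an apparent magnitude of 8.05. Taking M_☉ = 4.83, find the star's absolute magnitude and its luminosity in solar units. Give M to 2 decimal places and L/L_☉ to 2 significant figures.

M ≈ -0.02; L/L_☉ ≈ 87

d = 1/p = 1/2.43×10^-3″ = 411.5 pc
M = m − 5 log₁₀ d + 5 = 8.05 − 5·2.6144 + 5 = -0.022
M − M_☉ = -0.022 − 4.83 = -4.852
L/L_☉ = 10^(−0.4 × -4.852) = 87.25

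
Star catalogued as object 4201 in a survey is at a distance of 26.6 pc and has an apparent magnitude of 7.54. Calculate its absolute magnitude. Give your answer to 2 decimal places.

M ≈ 5.42

5 log₁₀(d/10 pc) = 5 log₁₀(26.60) − 5 = 2.124
M = m − 5 log₁₀(d/10) = 7.54 − 2.124 = 5.416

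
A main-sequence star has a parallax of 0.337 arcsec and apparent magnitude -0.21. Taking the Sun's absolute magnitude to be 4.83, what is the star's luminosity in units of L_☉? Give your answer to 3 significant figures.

d = 1/p = 1/0.337″ = 2.967 pc
M = m − 5 log₁₀ d + 5 = -0.21 − 5·0.4724 + 5 = 2.428
M − M_☉ = 2.428 − 4.83 = -2.402
L/L_☉ = 10^(−0.4 × -2.402) = 9.136

L/L_☉ ≈ 9.14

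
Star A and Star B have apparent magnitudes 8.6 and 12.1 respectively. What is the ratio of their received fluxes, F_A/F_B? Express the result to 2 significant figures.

Δm = 8.6 − (12.1) = -3.5
Flux ratio = 10^(−0.4 Δm) = 10^(−0.4 × -3.5) = 10^1.400 = 25.12

F_A/F_B ≈ 25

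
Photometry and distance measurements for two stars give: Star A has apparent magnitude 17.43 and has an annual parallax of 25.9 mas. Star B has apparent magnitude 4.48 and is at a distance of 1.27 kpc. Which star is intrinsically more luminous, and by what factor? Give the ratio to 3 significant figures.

Star A: p = 25.9 mas = 0.0259″ → d = 1/p = 38.61 pc
Star A: M = m − 5 log₁₀ d + 5 = 17.43 − 5·1.5867 + 5 = 14.496
Star B: d = 1.27 kpc = 1270 pc
Star B: M = m − 5 log₁₀ d + 5 = 4.48 − 5·3.1038 + 5 = -6.039
ΔM = M_A − M_B = 14.496 − (-6.039) = 20.536; smaller M is more luminous → Star B.
L ratio = 10^(0.4 |ΔM|) = 10^8.214 = 1.638×10^8

Star B is more luminous, by a factor of 1.64×10^8.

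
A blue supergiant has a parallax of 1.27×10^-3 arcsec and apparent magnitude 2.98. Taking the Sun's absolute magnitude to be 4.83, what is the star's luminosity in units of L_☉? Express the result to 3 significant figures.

d = 1/p = 1/1.27×10^-3″ = 787.4 pc
M = m − 5 log₁₀ d + 5 = 2.98 − 5·2.8962 + 5 = -6.501
M − M_☉ = -6.501 − 4.83 = -11.331
L/L_☉ = 10^(−0.4 × -11.331) = 34070

L/L_☉ ≈ 34100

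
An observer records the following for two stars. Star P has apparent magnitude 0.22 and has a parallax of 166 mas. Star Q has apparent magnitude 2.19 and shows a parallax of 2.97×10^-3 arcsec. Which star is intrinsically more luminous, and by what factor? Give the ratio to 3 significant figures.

Star Q is more luminous, by a factor of 509.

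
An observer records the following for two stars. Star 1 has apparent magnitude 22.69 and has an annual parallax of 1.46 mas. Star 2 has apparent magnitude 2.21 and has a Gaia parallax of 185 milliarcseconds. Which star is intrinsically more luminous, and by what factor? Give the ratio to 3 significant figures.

Star 1: p = 1.46 mas = 1.46×10^-3″ → d = 1/p = 684.9 pc
Star 1: M = m − 5 log₁₀ d + 5 = 22.69 − 5·2.8356 + 5 = 13.512
Star 2: p = 185 mas = 0.185″ → d = 1/p = 5.405 pc
Star 2: M = m − 5 log₁₀ d + 5 = 2.21 − 5·0.7328 + 5 = 3.546
ΔM = M_1 − M_2 = 13.512 − (3.546) = 9.966; smaller M is more luminous → Star 2.
L ratio = 10^(0.4 |ΔM|) = 10^3.986 = 9691

Star 2 is more luminous, by a factor of 9690.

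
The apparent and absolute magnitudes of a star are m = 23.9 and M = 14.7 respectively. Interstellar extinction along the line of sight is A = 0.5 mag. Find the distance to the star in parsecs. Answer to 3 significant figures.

m − M = 5 log₁₀(d/10 pc) + A  ⇒  23.9 − (14.7) − 0.5 = 5 log₁₀(d/10)
8.700 = 5 log₁₀(d/10)
log₁₀ d = (m − M − A)/5 + 1 = 2.7400
d = 10^2.7400 = 549.5 pc

d ≈ 550 pc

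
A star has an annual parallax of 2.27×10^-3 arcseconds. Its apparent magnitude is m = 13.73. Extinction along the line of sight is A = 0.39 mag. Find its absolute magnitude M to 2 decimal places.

M ≈ 5.12

d = 1/p = 1/2.27×10^-3″ = 440.5 pc
5 log₁₀(d/10 pc) = 5 log₁₀(440.5) − 5 = 8.220
M = m − 5 log₁₀(d/10) − A = 13.73 − 8.220 − 0.39 = 5.120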